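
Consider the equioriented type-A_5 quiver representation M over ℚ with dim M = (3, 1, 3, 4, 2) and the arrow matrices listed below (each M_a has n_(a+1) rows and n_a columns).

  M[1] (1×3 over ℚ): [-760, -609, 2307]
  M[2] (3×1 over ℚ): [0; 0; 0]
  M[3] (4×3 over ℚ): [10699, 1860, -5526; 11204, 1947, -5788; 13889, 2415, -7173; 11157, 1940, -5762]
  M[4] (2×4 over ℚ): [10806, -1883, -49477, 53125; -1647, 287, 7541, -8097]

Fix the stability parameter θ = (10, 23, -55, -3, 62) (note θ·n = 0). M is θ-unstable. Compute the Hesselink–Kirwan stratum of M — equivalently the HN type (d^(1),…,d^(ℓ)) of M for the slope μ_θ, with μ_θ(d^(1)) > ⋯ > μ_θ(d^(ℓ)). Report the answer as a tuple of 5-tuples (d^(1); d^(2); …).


Interval decomposition of M: I[1,1]^2, I[1,2], I[3,4], I[3,5]^2, I[4,4].
HN type (ℓ=5): μ^(1)=62; μ^(2)=23; μ^(3)=10; μ^(4)=-3; μ^(5)=-55

((0, 0, 0, 0, 2); (0, 1, 0, 0, 0); (3, 0, 0, 0, 0); (0, 0, 0, 4, 0); (0, 0, 3, 0, 0))


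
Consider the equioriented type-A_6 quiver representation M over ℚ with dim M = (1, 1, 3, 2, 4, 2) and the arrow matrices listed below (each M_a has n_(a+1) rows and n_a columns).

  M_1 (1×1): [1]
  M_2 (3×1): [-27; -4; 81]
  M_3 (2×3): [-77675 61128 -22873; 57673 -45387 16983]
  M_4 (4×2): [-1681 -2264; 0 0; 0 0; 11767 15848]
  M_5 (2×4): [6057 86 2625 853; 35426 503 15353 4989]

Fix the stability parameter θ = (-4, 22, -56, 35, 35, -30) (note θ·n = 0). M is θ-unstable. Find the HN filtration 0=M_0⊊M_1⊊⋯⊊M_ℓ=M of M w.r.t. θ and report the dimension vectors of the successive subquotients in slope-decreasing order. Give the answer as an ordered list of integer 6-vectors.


Via rank(M_{q-1}∘⋯∘M_p): M ≅ I[1,3], I[3,4], I[3,6], I[5,5]^2, I[5,6].
μ_θ-semistable layers: μ^(1)=35; μ^(2)=40/3; μ^(3)=5/2; μ^(4)=-38/3; μ^(5)=-56

((0, 0, 0, 1, 2, 0); (0, 0, 0, 1, 1, 1); (0, 0, 0, 0, 1, 1); (1, 1, 1, 0, 0, 0); (0, 0, 2, 0, 0, 0))


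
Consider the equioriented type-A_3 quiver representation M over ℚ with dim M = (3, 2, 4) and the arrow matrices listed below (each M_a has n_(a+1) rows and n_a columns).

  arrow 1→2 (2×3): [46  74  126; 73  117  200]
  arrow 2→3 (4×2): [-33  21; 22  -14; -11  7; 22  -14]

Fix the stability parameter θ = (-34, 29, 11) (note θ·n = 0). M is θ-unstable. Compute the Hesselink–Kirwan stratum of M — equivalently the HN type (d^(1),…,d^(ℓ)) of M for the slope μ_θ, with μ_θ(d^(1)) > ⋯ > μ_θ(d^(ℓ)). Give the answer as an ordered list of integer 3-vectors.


Barcode: M ≅ I[1,1], I[1,2], I[1,3], I[3,3]^3. HN layers by μ_θ (4 steps, strictly decreasing):
  μ^(1)=29; μ^(2)=20; μ^(3)=11; μ^(4)=-34

((0, 1, 0); (0, 1, 1); (0, 0, 3); (3, 0, 0))


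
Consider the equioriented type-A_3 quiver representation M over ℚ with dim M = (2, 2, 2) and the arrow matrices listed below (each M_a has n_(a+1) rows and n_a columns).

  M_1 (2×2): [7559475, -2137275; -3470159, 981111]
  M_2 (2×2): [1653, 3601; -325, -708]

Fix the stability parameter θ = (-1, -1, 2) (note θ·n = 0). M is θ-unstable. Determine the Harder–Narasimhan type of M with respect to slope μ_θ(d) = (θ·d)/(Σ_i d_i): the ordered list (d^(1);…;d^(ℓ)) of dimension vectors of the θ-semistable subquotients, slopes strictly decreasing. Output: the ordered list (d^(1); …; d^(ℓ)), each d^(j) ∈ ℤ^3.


Via rank(M_{q-1}∘⋯∘M_p): M ≅ I[1,1], I[1,3], I[2,3].
μ_θ-semistable layers: μ^(1)=2; μ^(2)=-1

((0, 0, 2); (2, 2, 0))


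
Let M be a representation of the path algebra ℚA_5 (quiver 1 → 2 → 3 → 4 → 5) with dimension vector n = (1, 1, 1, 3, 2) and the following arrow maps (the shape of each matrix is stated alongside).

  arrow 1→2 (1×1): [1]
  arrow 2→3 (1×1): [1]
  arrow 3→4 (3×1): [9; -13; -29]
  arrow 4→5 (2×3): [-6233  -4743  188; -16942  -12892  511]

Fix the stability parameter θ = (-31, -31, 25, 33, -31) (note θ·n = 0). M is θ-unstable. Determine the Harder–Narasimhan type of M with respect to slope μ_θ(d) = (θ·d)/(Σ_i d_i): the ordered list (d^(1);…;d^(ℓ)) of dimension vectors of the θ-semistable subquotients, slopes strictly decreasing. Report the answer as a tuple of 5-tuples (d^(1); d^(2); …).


Interval decomposition of M: I[1,5], I[4,4], I[4,5].
HN type (ℓ=4): μ^(1)=33; μ^(2)=9; μ^(3)=1; μ^(4)=-31

((0, 0, 0, 1, 0); (0, 0, 1, 1, 1); (0, 0, 0, 1, 1); (1, 1, 0, 0, 0))


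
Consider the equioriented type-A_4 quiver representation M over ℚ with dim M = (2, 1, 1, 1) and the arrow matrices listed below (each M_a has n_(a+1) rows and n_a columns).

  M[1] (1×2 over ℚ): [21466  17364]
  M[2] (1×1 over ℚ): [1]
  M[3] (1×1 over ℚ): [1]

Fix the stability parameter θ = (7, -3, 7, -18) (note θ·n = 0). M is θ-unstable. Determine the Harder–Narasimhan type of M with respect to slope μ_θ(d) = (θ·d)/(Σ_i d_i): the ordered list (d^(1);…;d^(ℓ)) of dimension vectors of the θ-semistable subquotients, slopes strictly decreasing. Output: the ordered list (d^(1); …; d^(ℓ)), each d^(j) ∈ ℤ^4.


Interval decomposition of M: I[1,1], I[1,4].
HN type (ℓ=2): μ^(1)=7; μ^(2)=-7/4

((1, 0, 0, 0); (1, 1, 1, 1))


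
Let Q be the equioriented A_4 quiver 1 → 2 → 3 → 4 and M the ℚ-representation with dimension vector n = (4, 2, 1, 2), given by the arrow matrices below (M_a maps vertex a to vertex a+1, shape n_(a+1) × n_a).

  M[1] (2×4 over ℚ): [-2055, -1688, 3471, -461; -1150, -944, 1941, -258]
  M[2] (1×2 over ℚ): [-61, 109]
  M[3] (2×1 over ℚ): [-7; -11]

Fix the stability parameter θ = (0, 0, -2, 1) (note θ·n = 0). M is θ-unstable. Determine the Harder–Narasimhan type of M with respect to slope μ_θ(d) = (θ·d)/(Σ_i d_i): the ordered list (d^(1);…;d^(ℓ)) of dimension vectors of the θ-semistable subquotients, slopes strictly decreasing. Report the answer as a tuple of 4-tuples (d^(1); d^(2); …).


Barcode: M ≅ I[1,1]^2, I[1,2], I[1,4], I[4,4]. HN layers by μ_θ (3 steps, strictly decreasing):
  μ^(1)=1; μ^(2)=0; μ^(3)=-2/3

((0, 0, 0, 2); (3, 1, 0, 0); (1, 1, 1, 0))


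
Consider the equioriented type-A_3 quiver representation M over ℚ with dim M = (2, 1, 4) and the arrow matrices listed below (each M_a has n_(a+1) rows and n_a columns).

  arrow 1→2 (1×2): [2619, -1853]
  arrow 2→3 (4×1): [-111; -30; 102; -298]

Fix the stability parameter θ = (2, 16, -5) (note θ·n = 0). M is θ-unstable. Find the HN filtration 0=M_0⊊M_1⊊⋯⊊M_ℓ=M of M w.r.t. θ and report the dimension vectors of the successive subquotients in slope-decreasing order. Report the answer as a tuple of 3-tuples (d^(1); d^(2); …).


Interval decomposition of M: I[1,1], I[1,3], I[3,3]^3.
HN type (ℓ=3): μ^(1)=11/2; μ^(2)=2; μ^(3)=-5

((0, 1, 1); (2, 0, 0); (0, 0, 3))


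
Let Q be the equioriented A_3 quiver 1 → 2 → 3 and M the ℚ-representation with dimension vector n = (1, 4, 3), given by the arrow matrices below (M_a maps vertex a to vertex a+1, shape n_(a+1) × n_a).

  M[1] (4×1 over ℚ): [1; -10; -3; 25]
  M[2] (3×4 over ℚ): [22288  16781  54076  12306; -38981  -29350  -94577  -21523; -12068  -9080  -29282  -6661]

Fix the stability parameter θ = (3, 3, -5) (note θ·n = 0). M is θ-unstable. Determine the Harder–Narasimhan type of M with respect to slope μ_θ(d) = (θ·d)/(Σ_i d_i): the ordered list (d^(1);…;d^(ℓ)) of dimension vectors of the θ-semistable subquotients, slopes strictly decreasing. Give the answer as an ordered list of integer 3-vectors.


Barcode: M ≅ I[1,3], I[2,2], I[2,3]^2. HN layers by μ_θ (3 steps, strictly decreasing):
  μ^(1)=3; μ^(2)=1/3; μ^(3)=-1

((0, 1, 0); (1, 1, 1); (0, 2, 2))


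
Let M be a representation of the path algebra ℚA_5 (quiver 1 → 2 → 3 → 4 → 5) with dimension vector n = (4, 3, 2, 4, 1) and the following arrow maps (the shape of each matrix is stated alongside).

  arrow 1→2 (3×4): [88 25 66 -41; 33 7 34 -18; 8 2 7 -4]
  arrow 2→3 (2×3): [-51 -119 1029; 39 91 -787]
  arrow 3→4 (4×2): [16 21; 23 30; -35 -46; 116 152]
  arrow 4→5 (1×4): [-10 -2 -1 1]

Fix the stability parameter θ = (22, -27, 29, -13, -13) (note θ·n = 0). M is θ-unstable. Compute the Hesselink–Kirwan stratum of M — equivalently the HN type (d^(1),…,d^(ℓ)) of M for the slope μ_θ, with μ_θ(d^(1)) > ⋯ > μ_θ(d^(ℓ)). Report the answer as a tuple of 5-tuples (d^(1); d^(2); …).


Via rank(M_{q-1}∘⋯∘M_p): M ≅ I[1,1], I[1,2], I[1,4], I[1,5], I[4,4]^2.
μ_θ-semistable layers: μ^(1)=22; μ^(2)=8; μ^(3)=1; μ^(4)=-5/2; μ^(5)=-13

((1, 0, 0, 0, 0); (0, 0, 1, 1, 0); (0, 0, 1, 1, 1); (3, 3, 0, 0, 0); (0, 0, 0, 2, 0))


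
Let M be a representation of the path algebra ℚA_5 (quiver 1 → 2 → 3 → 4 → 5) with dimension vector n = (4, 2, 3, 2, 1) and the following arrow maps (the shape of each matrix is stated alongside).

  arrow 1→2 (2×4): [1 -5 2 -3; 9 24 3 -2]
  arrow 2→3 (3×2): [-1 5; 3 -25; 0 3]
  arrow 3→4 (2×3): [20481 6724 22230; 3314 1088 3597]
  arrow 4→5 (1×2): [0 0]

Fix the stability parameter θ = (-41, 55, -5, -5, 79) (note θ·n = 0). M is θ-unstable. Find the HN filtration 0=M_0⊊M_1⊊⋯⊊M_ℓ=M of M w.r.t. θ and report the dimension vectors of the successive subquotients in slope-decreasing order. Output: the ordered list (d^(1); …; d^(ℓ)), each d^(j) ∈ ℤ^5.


Interval decomposition of M: I[1,1]^2, I[1,4]^2, I[3,3], I[5,5].
HN type (ℓ=4): μ^(1)=79; μ^(2)=15; μ^(3)=-5; μ^(4)=-41

((0, 0, 0, 0, 1); (0, 2, 2, 2, 0); (0, 0, 1, 0, 0); (4, 0, 0, 0, 0))


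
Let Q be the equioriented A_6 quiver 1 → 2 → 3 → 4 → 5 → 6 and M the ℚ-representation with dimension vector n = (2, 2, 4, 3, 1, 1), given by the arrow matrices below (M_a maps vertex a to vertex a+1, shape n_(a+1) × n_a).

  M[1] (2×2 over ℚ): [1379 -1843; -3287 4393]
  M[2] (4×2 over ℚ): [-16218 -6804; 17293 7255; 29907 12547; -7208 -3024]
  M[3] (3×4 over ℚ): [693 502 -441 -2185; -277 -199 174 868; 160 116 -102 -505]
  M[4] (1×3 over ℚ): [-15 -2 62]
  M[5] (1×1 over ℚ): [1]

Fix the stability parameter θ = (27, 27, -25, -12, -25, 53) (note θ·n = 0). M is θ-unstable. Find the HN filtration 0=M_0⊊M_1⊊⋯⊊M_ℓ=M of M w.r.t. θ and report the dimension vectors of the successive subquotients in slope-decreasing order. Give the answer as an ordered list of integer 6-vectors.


Interval decomposition of M: I[1,4], I[1,6], I[3,3], I[3,4].
HN type (ℓ=5): μ^(1)=53; μ^(2)=17/4; μ^(3)=-8/5; μ^(4)=-12; μ^(5)=-25

((0, 0, 0, 0, 0, 1); (1, 1, 1, 1, 0, 0); (1, 1, 1, 1, 1, 0); (0, 0, 0, 1, 0, 0); (0, 0, 2, 0, 0, 0))


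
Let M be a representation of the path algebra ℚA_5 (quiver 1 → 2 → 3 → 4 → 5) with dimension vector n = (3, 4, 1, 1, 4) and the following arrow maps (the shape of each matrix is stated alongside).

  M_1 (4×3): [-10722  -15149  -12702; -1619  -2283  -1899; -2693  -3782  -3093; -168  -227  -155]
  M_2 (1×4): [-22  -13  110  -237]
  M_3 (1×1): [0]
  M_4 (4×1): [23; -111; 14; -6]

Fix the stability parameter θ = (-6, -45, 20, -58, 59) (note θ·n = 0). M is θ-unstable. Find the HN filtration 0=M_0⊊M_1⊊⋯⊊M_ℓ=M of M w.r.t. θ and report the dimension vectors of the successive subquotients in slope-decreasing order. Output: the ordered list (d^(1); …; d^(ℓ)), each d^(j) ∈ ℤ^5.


Interval decomposition of M: I[1,2]^2, I[1,3], I[2,2], I[4,5], I[5,5]^3.
HN type (ℓ=5): μ^(1)=59; μ^(2)=20; μ^(3)=-51/2; μ^(4)=-45; μ^(5)=-58

((0, 0, 0, 0, 4); (0, 0, 1, 0, 0); (3, 3, 0, 0, 0); (0, 1, 0, 0, 0); (0, 0, 0, 1, 0))


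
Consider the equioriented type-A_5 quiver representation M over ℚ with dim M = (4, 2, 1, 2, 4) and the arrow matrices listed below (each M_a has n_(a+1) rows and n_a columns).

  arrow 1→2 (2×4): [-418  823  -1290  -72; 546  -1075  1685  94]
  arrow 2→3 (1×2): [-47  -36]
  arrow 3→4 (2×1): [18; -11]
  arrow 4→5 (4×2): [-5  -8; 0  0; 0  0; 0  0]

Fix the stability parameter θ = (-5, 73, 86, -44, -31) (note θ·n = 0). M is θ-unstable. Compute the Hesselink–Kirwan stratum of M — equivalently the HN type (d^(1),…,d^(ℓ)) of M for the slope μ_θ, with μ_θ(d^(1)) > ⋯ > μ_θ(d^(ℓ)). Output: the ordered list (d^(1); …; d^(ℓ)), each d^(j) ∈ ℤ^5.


Barcode: M ≅ I[1,1]^2, I[1,2], I[1,5], I[4,4], I[5,5]^3. HN layers by μ_θ (5 steps, strictly decreasing):
  μ^(1)=73; μ^(2)=21; μ^(3)=-5; μ^(4)=-31; μ^(5)=-44

((0, 1, 0, 0, 0); (0, 1, 1, 1, 1); (4, 0, 0, 0, 0); (0, 0, 0, 0, 3); (0, 0, 0, 1, 0))


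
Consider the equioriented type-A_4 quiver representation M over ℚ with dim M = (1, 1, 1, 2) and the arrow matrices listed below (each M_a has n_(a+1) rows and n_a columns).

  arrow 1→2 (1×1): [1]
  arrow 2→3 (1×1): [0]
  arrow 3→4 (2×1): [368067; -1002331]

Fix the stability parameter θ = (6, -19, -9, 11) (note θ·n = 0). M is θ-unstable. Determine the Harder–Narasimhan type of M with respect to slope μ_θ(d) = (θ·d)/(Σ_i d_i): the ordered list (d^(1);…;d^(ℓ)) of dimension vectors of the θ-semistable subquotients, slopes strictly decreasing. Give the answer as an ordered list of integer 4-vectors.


Interval decomposition of M: I[1,2], I[3,4], I[4,4].
HN type (ℓ=3): μ^(1)=11; μ^(2)=-13/2; μ^(3)=-9

((0, 0, 0, 2); (1, 1, 0, 0); (0, 0, 1, 0))


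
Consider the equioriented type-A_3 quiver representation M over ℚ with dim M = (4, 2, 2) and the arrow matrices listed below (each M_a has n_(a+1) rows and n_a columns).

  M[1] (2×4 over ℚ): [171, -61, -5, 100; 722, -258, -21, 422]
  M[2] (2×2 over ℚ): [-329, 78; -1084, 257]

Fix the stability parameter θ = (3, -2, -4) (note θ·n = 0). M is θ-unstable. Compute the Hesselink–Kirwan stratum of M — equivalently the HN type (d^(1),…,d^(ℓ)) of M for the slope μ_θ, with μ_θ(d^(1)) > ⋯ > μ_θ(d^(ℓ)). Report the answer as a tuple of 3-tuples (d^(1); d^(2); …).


Interval decomposition of M: I[1,1]^2, I[1,3]^2.
HN type (ℓ=2): μ^(1)=3; μ^(2)=-1

((2, 0, 0); (2, 2, 2))


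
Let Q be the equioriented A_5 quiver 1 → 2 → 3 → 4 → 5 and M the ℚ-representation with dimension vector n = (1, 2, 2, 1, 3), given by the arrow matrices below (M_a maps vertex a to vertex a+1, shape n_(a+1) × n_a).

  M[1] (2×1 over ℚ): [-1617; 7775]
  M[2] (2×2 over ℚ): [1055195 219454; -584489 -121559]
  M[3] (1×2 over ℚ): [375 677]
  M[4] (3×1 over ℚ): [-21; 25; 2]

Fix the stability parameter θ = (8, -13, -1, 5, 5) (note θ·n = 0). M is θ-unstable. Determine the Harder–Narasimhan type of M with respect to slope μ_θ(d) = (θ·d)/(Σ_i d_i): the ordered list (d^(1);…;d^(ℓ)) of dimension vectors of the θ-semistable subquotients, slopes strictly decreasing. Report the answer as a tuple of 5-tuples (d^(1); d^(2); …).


Interval decomposition of M: I[1,5], I[2,3], I[5,5]^2.
HN type (ℓ=4): μ^(1)=5; μ^(2)=-1; μ^(3)=-5/2; μ^(4)=-13

((0, 0, 0, 1, 3); (0, 0, 2, 0, 0); (1, 1, 0, 0, 0); (0, 1, 0, 0, 0))


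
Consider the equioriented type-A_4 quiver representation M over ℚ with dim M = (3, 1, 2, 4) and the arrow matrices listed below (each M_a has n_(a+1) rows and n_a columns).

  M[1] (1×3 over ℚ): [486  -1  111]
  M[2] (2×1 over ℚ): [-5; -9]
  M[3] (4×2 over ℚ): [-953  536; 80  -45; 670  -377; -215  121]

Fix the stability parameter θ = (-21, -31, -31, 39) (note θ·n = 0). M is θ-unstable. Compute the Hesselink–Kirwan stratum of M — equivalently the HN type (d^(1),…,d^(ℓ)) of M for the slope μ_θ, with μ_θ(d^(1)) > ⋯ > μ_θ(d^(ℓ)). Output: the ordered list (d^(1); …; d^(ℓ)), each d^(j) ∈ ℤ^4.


Barcode: M ≅ I[1,1]^2, I[1,4], I[3,4], I[4,4]^2. HN layers by μ_θ (4 steps, strictly decreasing):
  μ^(1)=39; μ^(2)=-21; μ^(3)=-83/3; μ^(4)=-31

((0, 0, 0, 4); (2, 0, 0, 0); (1, 1, 1, 0); (0, 0, 1, 0))


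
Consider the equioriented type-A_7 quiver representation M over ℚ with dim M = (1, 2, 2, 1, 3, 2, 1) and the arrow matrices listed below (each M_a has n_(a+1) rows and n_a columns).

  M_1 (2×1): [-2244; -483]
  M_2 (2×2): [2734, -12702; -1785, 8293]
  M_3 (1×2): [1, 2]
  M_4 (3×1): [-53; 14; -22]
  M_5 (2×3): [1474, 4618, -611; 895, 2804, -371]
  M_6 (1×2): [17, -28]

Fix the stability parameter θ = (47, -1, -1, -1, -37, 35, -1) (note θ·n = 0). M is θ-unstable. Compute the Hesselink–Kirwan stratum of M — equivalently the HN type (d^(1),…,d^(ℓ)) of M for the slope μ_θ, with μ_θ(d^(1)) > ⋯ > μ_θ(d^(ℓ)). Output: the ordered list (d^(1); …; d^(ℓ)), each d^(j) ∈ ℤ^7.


Interval decomposition of M: I[1,6], I[2,3], I[5,5], I[5,7].
HN type (ℓ=5): μ^(1)=35; μ^(2)=17; μ^(3)=7/5; μ^(4)=-1; μ^(5)=-37

((0, 0, 0, 0, 0, 1, 0); (0, 0, 0, 0, 0, 1, 1); (1, 1, 1, 1, 1, 0, 0); (0, 1, 1, 0, 0, 0, 0); (0, 0, 0, 0, 2, 0, 0))


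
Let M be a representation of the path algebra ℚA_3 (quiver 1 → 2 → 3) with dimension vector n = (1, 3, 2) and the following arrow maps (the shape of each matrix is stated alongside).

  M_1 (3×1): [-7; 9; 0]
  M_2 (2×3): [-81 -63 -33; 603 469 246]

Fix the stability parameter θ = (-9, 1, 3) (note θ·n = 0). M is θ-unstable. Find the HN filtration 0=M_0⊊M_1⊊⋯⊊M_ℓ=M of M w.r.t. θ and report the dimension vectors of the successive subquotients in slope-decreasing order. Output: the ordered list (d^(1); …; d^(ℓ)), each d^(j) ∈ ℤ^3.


Interval decomposition of M: I[1,2], I[2,3]^2.
HN type (ℓ=3): μ^(1)=3; μ^(2)=1; μ^(3)=-9

((0, 0, 2); (0, 3, 0); (1, 0, 0))


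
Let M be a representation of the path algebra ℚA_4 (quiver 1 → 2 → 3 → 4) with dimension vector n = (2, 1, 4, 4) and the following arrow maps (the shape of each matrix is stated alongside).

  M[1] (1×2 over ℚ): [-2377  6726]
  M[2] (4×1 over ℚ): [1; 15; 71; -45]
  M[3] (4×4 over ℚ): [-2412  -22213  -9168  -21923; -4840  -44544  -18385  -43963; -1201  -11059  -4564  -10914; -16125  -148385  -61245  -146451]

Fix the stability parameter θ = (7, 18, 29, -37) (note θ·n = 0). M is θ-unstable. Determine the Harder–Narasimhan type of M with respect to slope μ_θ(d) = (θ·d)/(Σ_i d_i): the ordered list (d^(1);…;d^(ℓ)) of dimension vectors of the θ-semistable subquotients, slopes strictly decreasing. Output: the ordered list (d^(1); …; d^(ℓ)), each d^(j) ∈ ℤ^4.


Interval decomposition of M: I[1,1], I[1,3], I[3,4]^3, I[4,4].
HN type (ℓ=5): μ^(1)=29; μ^(2)=18; μ^(3)=7; μ^(4)=-4; μ^(5)=-37

((0, 0, 1, 0); (0, 1, 0, 0); (2, 0, 0, 0); (0, 0, 3, 3); (0, 0, 0, 1))


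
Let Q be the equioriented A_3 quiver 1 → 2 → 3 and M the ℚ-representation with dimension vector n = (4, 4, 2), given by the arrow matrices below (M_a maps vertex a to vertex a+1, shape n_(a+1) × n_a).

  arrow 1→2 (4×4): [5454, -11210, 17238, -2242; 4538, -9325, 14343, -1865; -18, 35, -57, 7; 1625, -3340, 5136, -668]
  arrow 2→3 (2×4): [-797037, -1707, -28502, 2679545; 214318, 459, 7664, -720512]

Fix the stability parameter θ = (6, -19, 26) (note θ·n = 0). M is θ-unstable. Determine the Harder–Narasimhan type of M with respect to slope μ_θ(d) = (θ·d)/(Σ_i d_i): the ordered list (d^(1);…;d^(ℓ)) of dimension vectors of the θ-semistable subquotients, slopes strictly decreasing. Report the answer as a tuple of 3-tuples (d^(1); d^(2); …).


Via rank(M_{q-1}∘⋯∘M_p): M ≅ I[1,1]^2, I[1,3]^2, I[2,2]^2.
μ_θ-semistable layers: μ^(1)=26; μ^(2)=6; μ^(3)=-13/2; μ^(4)=-19

((0, 0, 2); (2, 0, 0); (2, 2, 0); (0, 2, 0))


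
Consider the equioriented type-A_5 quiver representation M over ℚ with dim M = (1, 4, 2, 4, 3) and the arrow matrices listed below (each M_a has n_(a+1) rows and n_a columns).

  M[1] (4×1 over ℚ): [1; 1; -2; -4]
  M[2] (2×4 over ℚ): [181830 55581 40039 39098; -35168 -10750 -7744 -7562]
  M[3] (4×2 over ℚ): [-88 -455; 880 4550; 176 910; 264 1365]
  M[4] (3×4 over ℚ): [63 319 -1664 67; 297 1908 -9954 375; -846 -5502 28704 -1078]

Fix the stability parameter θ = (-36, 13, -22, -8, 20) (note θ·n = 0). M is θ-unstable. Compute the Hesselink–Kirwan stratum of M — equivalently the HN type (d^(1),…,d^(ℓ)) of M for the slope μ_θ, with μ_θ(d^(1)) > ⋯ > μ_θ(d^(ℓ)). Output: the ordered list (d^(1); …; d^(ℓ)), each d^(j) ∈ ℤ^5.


Interval decomposition of M: I[1,4], I[2,2]^2, I[2,3], I[4,4], I[4,5]^2, I[5,5].
HN type (ℓ=6): μ^(1)=20; μ^(2)=13; μ^(3)=-9/2; μ^(4)=-17/3; μ^(5)=-8; μ^(6)=-36

((0, 0, 0, 0, 3); (0, 2, 0, 0, 0); (0, 1, 1, 0, 0); (0, 1, 1, 1, 0); (0, 0, 0, 3, 0); (1, 0, 0, 0, 0))


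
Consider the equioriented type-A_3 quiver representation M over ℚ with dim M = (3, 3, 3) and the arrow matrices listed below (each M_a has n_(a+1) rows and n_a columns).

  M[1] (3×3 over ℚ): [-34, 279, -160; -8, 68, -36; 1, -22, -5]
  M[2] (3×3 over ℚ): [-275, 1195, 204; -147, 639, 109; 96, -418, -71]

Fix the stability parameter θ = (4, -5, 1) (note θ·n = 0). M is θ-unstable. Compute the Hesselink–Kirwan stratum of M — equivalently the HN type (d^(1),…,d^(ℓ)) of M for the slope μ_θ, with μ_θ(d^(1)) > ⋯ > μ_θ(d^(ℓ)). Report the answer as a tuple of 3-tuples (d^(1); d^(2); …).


Via rank(M_{q-1}∘⋯∘M_p): M ≅ I[1,3]^3.
μ_θ-semistable layers: μ^(1)=1; μ^(2)=-1/2

((0, 0, 3); (3, 3, 0))


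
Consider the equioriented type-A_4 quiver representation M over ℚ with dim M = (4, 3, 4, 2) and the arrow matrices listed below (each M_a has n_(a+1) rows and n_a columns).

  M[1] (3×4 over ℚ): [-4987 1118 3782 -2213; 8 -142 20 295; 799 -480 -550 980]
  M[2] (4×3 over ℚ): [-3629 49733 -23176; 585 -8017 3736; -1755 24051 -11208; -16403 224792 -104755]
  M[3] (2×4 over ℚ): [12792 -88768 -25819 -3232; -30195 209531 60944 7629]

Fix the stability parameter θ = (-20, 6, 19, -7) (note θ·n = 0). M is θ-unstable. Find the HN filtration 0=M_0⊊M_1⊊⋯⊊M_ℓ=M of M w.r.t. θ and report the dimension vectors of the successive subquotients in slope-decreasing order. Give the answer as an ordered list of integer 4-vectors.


Interval decomposition of M: I[1,1], I[1,2], I[1,4]^2, I[3,3]^2.
HN type (ℓ=3): μ^(1)=19; μ^(2)=6; μ^(3)=-20

((0, 0, 2, 0); (0, 3, 2, 2); (4, 0, 0, 0))


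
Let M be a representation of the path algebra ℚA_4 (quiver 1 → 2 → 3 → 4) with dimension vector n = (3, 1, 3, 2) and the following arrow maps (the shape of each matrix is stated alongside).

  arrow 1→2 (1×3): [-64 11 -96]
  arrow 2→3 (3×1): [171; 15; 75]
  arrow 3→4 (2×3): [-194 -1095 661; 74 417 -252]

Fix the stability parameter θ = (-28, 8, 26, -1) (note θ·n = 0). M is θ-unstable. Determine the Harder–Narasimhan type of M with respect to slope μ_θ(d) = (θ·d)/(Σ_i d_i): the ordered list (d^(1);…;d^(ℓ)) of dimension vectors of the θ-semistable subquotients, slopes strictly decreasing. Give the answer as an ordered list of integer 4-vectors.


Barcode: M ≅ I[1,1]^2, I[1,4], I[3,3], I[3,4]. HN layers by μ_θ (4 steps, strictly decreasing):
  μ^(1)=26; μ^(2)=25/2; μ^(3)=8; μ^(4)=-28

((0, 0, 1, 0); (0, 0, 2, 2); (0, 1, 0, 0); (3, 0, 0, 0))


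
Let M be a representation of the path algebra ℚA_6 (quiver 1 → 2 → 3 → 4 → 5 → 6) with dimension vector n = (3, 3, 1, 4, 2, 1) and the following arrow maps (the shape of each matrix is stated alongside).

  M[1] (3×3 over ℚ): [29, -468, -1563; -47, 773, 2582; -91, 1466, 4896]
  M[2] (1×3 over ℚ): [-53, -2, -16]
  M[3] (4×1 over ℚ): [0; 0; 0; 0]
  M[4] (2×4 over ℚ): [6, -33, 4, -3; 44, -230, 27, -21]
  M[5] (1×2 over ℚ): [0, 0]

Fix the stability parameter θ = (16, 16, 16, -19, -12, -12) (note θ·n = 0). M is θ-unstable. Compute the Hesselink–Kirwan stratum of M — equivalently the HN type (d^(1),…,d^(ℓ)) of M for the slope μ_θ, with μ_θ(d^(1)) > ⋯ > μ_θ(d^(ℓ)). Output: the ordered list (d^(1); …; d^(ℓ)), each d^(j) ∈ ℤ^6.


Interval decomposition of M: I[1,2]^2, I[1,3], I[4,4]^2, I[4,5]^2, I[6,6].
HN type (ℓ=3): μ^(1)=16; μ^(2)=-12; μ^(3)=-19

((3, 3, 1, 0, 0, 0); (0, 0, 0, 0, 2, 1); (0, 0, 0, 4, 0, 0))


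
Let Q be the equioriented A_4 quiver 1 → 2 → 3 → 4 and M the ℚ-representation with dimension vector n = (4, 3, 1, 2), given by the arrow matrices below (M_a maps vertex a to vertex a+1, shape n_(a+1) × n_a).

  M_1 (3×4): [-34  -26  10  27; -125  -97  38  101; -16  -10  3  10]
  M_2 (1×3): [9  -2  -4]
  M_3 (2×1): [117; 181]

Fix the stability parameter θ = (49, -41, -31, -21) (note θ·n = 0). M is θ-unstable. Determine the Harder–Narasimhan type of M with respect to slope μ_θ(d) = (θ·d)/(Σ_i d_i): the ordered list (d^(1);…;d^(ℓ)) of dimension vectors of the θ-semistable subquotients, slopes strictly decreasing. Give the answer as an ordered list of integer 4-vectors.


Barcode: M ≅ I[1,1], I[1,2]^2, I[1,4], I[4,4]. HN layers by μ_θ (4 steps, strictly decreasing):
  μ^(1)=49; μ^(2)=4; μ^(3)=-11; μ^(4)=-21

((1, 0, 0, 0); (2, 2, 0, 0); (1, 1, 1, 1); (0, 0, 0, 1))


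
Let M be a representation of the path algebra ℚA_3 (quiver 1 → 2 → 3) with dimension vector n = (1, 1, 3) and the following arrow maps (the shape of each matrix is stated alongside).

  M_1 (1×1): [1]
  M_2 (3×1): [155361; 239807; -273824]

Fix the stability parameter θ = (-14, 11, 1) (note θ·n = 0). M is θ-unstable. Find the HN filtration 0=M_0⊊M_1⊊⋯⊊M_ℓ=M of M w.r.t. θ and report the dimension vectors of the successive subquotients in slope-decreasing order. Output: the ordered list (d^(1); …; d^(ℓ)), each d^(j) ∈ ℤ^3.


Barcode: M ≅ I[1,3], I[3,3]^2. HN layers by μ_θ (3 steps, strictly decreasing):
  μ^(1)=6; μ^(2)=1; μ^(3)=-14

((0, 1, 1); (0, 0, 2); (1, 0, 0))


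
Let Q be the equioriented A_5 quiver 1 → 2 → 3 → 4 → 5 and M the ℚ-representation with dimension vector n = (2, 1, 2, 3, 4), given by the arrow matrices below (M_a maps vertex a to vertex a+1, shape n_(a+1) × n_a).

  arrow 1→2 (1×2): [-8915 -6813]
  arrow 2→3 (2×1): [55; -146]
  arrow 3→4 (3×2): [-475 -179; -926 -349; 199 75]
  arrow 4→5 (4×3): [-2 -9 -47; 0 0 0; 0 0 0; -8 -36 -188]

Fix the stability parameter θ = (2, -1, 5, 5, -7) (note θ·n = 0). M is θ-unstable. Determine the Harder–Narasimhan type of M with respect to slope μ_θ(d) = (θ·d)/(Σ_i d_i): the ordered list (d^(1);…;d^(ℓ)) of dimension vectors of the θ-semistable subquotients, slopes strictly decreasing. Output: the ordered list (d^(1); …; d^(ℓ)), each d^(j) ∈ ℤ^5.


Interval decomposition of M: I[1,1], I[1,5], I[3,4], I[4,4], I[5,5]^3.
HN type (ℓ=5): μ^(1)=5; μ^(2)=2; μ^(3)=1; μ^(4)=1/2; μ^(5)=-7

((0, 0, 1, 2, 0); (1, 0, 0, 0, 0); (0, 0, 1, 1, 1); (1, 1, 0, 0, 0); (0, 0, 0, 0, 3))


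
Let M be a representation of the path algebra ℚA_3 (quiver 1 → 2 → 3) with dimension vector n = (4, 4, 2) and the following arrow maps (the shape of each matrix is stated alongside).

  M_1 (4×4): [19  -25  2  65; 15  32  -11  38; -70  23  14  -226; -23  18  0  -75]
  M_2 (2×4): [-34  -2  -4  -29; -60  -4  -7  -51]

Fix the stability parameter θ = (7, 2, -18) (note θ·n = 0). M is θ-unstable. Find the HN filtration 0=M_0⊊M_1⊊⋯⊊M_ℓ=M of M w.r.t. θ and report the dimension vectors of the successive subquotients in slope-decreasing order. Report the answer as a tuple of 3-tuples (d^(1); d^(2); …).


Via rank(M_{q-1}∘⋯∘M_p): M ≅ I[1,2]^2, I[1,3]^2.
μ_θ-semistable layers: μ^(1)=9/2; μ^(2)=-3

((2, 2, 0); (2, 2, 2))


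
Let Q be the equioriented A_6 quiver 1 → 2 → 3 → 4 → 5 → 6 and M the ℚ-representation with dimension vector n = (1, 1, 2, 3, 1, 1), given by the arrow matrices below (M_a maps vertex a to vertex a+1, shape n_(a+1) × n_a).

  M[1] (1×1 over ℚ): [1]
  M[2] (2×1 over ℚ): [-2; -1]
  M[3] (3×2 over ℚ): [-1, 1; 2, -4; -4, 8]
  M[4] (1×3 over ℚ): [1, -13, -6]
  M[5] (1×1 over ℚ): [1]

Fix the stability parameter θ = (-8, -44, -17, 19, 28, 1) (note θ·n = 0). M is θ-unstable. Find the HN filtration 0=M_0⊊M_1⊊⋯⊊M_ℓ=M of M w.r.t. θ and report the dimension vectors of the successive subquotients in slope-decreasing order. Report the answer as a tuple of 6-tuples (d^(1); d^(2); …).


Interval decomposition of M: I[1,6], I[3,4], I[4,4].
HN type (ℓ=4): μ^(1)=19; μ^(2)=16; μ^(3)=-17; μ^(4)=-26

((0, 0, 0, 2, 0, 0); (0, 0, 0, 1, 1, 1); (0, 0, 2, 0, 0, 0); (1, 1, 0, 0, 0, 0))


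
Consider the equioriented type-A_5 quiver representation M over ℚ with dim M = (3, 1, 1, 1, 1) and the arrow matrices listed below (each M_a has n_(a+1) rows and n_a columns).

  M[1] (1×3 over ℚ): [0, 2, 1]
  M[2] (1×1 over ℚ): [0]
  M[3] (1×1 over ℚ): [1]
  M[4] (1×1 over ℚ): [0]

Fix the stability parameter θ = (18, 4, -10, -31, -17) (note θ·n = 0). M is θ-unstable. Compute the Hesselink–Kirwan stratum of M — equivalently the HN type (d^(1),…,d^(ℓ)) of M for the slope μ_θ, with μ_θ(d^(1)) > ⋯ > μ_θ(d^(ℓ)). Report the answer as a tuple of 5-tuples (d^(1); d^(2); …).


Barcode: M ≅ I[1,1]^2, I[1,2], I[3,4], I[5,5]. HN layers by μ_θ (4 steps, strictly decreasing):
  μ^(1)=18; μ^(2)=11; μ^(3)=-17; μ^(4)=-41/2

((2, 0, 0, 0, 0); (1, 1, 0, 0, 0); (0, 0, 0, 0, 1); (0, 0, 1, 1, 0))


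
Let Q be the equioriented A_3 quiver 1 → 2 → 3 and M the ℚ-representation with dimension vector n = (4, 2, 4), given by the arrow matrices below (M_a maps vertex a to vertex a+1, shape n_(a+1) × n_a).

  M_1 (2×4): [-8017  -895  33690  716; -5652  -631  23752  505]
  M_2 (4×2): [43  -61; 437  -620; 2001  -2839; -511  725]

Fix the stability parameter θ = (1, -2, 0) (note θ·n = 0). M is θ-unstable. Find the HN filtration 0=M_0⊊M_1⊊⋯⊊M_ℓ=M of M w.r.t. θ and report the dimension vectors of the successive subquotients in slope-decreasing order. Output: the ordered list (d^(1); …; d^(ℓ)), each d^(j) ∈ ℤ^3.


Via rank(M_{q-1}∘⋯∘M_p): M ≅ I[1,1]^2, I[1,3]^2, I[3,3]^2.
μ_θ-semistable layers: μ^(1)=1; μ^(2)=0; μ^(3)=-1/2

((2, 0, 0); (0, 0, 4); (2, 2, 0))


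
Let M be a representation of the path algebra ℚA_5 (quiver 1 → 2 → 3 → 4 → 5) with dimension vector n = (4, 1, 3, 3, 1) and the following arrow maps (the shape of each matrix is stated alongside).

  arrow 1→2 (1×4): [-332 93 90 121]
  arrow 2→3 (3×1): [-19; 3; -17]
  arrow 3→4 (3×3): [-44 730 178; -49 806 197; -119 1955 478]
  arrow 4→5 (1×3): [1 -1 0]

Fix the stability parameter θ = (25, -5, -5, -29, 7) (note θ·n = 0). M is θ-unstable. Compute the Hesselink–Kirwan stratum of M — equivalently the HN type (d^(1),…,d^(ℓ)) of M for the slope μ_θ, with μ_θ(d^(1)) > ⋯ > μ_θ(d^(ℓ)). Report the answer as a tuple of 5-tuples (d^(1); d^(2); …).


Interval decomposition of M: I[1,1]^3, I[1,3], I[3,4], I[3,5], I[4,4].
HN type (ℓ=5): μ^(1)=25; μ^(2)=7; μ^(3)=5; μ^(4)=-17; μ^(5)=-29

((3, 0, 0, 0, 0); (0, 0, 0, 0, 1); (1, 1, 1, 0, 0); (0, 0, 2, 2, 0); (0, 0, 0, 1, 0))


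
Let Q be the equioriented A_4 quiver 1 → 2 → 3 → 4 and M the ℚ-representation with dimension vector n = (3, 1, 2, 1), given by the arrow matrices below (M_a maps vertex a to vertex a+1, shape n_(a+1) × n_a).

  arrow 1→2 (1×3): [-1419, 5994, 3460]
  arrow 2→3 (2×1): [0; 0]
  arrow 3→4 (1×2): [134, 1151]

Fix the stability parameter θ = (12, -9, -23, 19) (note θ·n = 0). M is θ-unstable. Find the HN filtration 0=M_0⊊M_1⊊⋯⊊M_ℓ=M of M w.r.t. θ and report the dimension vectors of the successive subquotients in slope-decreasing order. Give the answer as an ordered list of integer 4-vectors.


Barcode: M ≅ I[1,1]^2, I[1,2], I[3,3], I[3,4]. HN layers by μ_θ (4 steps, strictly decreasing):
  μ^(1)=19; μ^(2)=12; μ^(3)=3/2; μ^(4)=-23

((0, 0, 0, 1); (2, 0, 0, 0); (1, 1, 0, 0); (0, 0, 2, 0))


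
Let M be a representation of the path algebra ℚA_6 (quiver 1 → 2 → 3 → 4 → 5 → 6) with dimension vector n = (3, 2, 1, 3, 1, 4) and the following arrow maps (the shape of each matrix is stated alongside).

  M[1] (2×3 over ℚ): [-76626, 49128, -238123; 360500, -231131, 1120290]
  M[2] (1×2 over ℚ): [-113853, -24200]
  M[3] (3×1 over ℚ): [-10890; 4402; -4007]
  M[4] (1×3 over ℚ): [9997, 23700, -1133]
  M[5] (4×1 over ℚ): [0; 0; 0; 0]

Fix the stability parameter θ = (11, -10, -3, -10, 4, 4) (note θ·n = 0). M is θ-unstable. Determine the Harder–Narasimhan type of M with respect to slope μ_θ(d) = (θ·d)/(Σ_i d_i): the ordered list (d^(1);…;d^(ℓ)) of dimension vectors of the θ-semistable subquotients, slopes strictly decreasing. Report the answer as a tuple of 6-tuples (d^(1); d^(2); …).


Interval decomposition of M: I[1,1], I[1,2], I[1,5], I[4,4]^2, I[6,6]^4.
HN type (ℓ=5): μ^(1)=11; μ^(2)=4; μ^(3)=1/2; μ^(4)=-3; μ^(5)=-10

((1, 0, 0, 0, 0, 0); (0, 0, 0, 0, 1, 4); (1, 1, 0, 0, 0, 0); (1, 1, 1, 1, 0, 0); (0, 0, 0, 2, 0, 0))


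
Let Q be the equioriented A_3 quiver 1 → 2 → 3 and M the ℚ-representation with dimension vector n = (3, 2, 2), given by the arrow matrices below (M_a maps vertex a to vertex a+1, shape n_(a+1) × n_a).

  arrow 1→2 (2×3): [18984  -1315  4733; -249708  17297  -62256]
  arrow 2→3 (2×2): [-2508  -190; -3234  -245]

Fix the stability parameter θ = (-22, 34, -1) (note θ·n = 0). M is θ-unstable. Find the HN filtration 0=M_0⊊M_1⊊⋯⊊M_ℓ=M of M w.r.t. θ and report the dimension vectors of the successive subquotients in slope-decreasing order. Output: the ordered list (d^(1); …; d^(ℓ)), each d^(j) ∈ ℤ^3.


Interval decomposition of M: I[1,1], I[1,2], I[1,3], I[3,3].
HN type (ℓ=4): μ^(1)=34; μ^(2)=33/2; μ^(3)=-1; μ^(4)=-22

((0, 1, 0); (0, 1, 1); (0, 0, 1); (3, 0, 0))


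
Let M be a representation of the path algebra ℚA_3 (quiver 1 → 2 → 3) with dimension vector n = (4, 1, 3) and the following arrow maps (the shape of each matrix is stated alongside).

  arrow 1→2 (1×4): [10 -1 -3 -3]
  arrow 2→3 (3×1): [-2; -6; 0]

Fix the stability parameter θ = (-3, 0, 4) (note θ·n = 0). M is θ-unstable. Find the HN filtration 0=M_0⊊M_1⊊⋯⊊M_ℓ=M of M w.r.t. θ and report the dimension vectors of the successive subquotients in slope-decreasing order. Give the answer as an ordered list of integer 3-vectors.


Interval decomposition of M: I[1,1]^3, I[1,3], I[3,3]^2.
HN type (ℓ=3): μ^(1)=4; μ^(2)=0; μ^(3)=-3

((0, 0, 3); (0, 1, 0); (4, 0, 0))


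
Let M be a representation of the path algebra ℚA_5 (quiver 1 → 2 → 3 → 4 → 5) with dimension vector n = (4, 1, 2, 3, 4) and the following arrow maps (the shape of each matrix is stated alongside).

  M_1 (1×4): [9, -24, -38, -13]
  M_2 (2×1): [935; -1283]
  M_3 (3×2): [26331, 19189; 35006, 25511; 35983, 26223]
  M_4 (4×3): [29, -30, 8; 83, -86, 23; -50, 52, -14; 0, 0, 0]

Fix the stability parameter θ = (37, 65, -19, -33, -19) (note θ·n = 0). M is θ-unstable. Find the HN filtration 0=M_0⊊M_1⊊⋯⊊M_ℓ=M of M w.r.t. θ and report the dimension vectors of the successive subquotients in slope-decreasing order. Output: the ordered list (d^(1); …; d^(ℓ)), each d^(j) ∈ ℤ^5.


Barcode: M ≅ I[1,1]^3, I[1,4], I[3,5], I[4,5], I[5,5]^2. HN layers by μ_θ (5 steps, strictly decreasing):
  μ^(1)=37; μ^(2)=25/2; μ^(3)=-19; μ^(4)=-26; μ^(5)=-33

((3, 0, 0, 0, 0); (1, 1, 1, 1, 0); (0, 0, 0, 0, 4); (0, 0, 1, 1, 0); (0, 0, 0, 1, 0))


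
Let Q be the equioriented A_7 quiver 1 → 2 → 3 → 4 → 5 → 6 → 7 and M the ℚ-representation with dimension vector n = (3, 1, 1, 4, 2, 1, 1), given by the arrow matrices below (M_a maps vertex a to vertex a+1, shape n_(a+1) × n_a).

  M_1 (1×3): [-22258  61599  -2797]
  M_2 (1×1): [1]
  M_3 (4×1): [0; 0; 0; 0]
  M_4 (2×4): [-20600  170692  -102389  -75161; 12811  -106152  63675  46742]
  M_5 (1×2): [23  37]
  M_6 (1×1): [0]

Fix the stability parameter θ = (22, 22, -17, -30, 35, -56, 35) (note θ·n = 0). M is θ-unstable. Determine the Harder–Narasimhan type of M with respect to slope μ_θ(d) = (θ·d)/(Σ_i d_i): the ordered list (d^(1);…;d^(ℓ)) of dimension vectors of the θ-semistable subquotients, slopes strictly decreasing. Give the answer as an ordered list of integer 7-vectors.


Interval decomposition of M: I[1,1]^2, I[1,3], I[4,4]^2, I[4,5], I[4,6], I[7,7].
HN type (ℓ=5): μ^(1)=35; μ^(2)=22; μ^(3)=9; μ^(4)=-21/2; μ^(5)=-30

((0, 0, 0, 0, 1, 0, 1); (2, 0, 0, 0, 0, 0, 0); (1, 1, 1, 0, 0, 0, 0); (0, 0, 0, 0, 1, 1, 0); (0, 0, 0, 4, 0, 0, 0))


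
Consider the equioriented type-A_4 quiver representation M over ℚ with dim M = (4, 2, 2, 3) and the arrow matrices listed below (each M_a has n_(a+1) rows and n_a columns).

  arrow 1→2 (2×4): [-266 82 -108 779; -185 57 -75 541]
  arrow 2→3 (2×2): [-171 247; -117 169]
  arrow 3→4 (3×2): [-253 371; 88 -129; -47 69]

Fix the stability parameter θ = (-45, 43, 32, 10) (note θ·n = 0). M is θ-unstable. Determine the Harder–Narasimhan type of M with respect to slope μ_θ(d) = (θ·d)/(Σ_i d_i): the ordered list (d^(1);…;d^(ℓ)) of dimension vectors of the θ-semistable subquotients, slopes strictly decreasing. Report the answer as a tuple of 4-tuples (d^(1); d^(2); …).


Interval decomposition of M: I[1,1]^2, I[1,2], I[1,4], I[3,4], I[4,4].
HN type (ℓ=5): μ^(1)=43; μ^(2)=85/3; μ^(3)=21; μ^(4)=10; μ^(5)=-45

((0, 1, 0, 0); (0, 1, 1, 1); (0, 0, 1, 1); (0, 0, 0, 1); (4, 0, 0, 0))


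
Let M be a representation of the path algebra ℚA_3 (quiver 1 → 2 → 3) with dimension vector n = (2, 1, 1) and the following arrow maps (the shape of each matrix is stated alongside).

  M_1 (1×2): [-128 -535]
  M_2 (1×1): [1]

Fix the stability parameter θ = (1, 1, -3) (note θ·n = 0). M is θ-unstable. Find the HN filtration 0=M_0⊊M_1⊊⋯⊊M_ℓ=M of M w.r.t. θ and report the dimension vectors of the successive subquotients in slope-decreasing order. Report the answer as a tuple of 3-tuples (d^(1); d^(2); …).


Barcode: M ≅ I[1,1], I[1,3]. HN layers by μ_θ (2 steps, strictly decreasing):
  μ^(1)=1; μ^(2)=-1/3

((1, 0, 0); (1, 1, 1))


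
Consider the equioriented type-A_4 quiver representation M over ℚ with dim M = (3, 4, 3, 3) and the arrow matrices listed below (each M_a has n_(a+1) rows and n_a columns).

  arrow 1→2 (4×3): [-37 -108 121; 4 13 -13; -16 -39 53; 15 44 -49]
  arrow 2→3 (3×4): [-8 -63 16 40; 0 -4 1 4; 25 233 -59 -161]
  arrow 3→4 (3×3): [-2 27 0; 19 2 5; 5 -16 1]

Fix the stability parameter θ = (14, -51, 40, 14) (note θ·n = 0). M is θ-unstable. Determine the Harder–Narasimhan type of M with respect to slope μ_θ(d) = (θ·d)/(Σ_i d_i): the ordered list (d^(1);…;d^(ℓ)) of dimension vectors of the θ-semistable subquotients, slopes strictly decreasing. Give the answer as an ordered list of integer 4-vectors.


Via rank(M_{q-1}∘⋯∘M_p): M ≅ I[1,2], I[1,4]^2, I[2,4].
μ_θ-semistable layers: μ^(1)=27; μ^(2)=-37/2; μ^(3)=-51

((0, 0, 3, 3); (3, 3, 0, 0); (0, 1, 0, 0))


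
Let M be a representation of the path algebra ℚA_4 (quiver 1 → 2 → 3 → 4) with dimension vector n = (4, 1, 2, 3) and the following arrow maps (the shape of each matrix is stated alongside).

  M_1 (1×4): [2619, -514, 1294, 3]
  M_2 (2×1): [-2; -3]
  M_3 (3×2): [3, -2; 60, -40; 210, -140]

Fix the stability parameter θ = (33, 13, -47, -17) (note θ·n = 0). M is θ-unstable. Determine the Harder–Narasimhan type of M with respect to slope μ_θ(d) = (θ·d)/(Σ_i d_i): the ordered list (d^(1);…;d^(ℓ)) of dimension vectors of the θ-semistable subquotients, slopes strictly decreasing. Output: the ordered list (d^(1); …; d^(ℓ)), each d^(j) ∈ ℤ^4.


Barcode: M ≅ I[1,1]^3, I[1,3], I[3,4], I[4,4]^2. HN layers by μ_θ (4 steps, strictly decreasing):
  μ^(1)=33; μ^(2)=-1/3; μ^(3)=-17; μ^(4)=-47

((3, 0, 0, 0); (1, 1, 1, 0); (0, 0, 0, 3); (0, 0, 1, 0))


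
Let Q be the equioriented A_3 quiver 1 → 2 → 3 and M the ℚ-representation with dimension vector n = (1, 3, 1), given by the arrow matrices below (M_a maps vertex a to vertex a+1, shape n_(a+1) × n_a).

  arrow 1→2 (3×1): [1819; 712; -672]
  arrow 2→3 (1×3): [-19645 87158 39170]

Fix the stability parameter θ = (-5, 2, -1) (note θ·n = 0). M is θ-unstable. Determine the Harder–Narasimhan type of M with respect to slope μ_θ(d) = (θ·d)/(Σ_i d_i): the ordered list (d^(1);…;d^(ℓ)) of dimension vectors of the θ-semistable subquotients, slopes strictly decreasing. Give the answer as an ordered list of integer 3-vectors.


Via rank(M_{q-1}∘⋯∘M_p): M ≅ I[1,3], I[2,2]^2.
μ_θ-semistable layers: μ^(1)=2; μ^(2)=1/2; μ^(3)=-5

((0, 2, 0); (0, 1, 1); (1, 0, 0))
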